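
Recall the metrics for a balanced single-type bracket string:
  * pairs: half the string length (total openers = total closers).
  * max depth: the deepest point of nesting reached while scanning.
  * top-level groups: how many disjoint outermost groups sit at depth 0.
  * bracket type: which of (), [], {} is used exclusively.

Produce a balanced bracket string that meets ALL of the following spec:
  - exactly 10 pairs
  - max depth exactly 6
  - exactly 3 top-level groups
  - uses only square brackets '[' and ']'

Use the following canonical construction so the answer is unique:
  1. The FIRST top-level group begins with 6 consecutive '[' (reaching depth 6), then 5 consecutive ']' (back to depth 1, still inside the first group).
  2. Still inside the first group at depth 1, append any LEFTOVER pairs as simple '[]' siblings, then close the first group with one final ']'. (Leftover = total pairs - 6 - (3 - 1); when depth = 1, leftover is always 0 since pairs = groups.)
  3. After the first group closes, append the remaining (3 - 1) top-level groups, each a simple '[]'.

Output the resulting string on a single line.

Spec: pairs=10 depth=6 groups=3
Leftover pairs = 10 - 6 - (3-1) = 2
First group: deep chain of depth 6 + 2 sibling pairs
Remaining 2 groups: simple '[]' each

Answer: [[[[[[]]]]][][]][][]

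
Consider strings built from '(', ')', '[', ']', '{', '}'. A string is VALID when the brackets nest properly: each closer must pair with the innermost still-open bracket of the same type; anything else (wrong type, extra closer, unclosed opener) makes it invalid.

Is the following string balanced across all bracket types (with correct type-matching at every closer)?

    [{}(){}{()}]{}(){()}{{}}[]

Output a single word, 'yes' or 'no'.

pos 0: push '['; stack = [
pos 1: push '{'; stack = [{
pos 2: '}' matches '{'; pop; stack = [
pos 3: push '('; stack = [(
pos 4: ')' matches '('; pop; stack = [
pos 5: push '{'; stack = [{
pos 6: '}' matches '{'; pop; stack = [
pos 7: push '{'; stack = [{
pos 8: push '('; stack = [{(
pos 9: ')' matches '('; pop; stack = [{
pos 10: '}' matches '{'; pop; stack = [
pos 11: ']' matches '['; pop; stack = (empty)
pos 12: push '{'; stack = {
pos 13: '}' matches '{'; pop; stack = (empty)
pos 14: push '('; stack = (
pos 15: ')' matches '('; pop; stack = (empty)
pos 16: push '{'; stack = {
pos 17: push '('; stack = {(
pos 18: ')' matches '('; pop; stack = {
pos 19: '}' matches '{'; pop; stack = (empty)
pos 20: push '{'; stack = {
pos 21: push '{'; stack = {{
pos 22: '}' matches '{'; pop; stack = {
pos 23: '}' matches '{'; pop; stack = (empty)
pos 24: push '['; stack = [
pos 25: ']' matches '['; pop; stack = (empty)
end: stack empty → VALID
Verdict: properly nested → yes

Answer: yes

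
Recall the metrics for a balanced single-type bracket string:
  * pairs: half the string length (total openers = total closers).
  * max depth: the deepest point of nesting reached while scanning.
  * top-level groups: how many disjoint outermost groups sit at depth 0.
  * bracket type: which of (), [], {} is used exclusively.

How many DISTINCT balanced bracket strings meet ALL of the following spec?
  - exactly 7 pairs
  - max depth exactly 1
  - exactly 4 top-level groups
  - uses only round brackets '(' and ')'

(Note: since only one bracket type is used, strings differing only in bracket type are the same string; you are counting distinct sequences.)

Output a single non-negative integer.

Answer: 0

Derivation:
Spec: pairs=7 depth=1 groups=4
Count(depth <= 1) = 0
Count(depth <= 0) = 0
Count(depth == 1) = 0 - 0 = 0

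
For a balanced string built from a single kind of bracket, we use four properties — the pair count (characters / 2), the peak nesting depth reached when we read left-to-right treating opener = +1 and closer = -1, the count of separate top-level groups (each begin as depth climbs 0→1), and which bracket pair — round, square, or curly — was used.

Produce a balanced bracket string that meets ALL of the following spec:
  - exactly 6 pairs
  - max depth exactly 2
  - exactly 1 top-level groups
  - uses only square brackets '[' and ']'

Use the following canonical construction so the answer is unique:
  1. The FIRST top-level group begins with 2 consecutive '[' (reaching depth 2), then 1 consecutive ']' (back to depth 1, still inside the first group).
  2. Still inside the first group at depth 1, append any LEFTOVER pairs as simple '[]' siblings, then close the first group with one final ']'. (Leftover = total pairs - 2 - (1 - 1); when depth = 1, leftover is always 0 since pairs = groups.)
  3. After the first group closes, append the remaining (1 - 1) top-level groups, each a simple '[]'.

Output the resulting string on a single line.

Spec: pairs=6 depth=2 groups=1
Leftover pairs = 6 - 2 - (1-1) = 4
First group: deep chain of depth 2 + 4 sibling pairs
Remaining 0 groups: simple '[]' each

Answer: [[][][][][]]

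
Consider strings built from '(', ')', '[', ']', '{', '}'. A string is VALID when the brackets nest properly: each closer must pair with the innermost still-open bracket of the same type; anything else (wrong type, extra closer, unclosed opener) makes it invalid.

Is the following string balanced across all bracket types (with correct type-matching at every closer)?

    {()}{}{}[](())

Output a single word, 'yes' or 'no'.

Answer: yes

Derivation:
pos 0: push '{'; stack = {
pos 1: push '('; stack = {(
pos 2: ')' matches '('; pop; stack = {
pos 3: '}' matches '{'; pop; stack = (empty)
pos 4: push '{'; stack = {
pos 5: '}' matches '{'; pop; stack = (empty)
pos 6: push '{'; stack = {
pos 7: '}' matches '{'; pop; stack = (empty)
pos 8: push '['; stack = [
pos 9: ']' matches '['; pop; stack = (empty)
pos 10: push '('; stack = (
pos 11: push '('; stack = ((
pos 12: ')' matches '('; pop; stack = (
pos 13: ')' matches '('; pop; stack = (empty)
end: stack empty → VALID
Verdict: properly nested → yes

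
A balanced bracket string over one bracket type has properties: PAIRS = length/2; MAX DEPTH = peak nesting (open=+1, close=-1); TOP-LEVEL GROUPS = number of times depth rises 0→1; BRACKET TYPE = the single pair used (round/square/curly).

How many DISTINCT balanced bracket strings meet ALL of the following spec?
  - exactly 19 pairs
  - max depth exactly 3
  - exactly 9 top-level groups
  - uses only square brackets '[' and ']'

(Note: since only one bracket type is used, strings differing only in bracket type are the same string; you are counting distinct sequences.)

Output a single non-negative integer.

Spec: pairs=19 depth=3 groups=9
Count(depth <= 3) = 1854882
Count(depth <= 2) = 43758
Count(depth == 3) = 1854882 - 43758 = 1811124

Answer: 1811124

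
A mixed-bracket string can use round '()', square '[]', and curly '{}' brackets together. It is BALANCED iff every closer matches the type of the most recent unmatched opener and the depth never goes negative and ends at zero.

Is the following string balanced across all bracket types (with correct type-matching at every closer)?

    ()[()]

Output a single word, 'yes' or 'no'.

pos 0: push '('; stack = (
pos 1: ')' matches '('; pop; stack = (empty)
pos 2: push '['; stack = [
pos 3: push '('; stack = [(
pos 4: ')' matches '('; pop; stack = [
pos 5: ']' matches '['; pop; stack = (empty)
end: stack empty → VALID
Verdict: properly nested → yes

Answer: yes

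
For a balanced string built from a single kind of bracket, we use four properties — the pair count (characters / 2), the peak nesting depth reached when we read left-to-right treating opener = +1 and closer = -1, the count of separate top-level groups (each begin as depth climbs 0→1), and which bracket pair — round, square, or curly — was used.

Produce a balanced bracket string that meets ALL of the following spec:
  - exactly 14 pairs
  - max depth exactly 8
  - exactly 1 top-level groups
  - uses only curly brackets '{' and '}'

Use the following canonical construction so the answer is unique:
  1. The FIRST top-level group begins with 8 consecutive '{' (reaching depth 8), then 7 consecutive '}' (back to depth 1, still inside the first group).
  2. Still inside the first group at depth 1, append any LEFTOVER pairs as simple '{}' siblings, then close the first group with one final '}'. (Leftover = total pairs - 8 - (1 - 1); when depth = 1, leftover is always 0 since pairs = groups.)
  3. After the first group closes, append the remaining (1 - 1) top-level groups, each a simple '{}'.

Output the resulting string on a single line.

Spec: pairs=14 depth=8 groups=1
Leftover pairs = 14 - 8 - (1-1) = 6
First group: deep chain of depth 8 + 6 sibling pairs
Remaining 0 groups: simple '{}' each

Answer: {{{{{{{{}}}}}}}{}{}{}{}{}{}}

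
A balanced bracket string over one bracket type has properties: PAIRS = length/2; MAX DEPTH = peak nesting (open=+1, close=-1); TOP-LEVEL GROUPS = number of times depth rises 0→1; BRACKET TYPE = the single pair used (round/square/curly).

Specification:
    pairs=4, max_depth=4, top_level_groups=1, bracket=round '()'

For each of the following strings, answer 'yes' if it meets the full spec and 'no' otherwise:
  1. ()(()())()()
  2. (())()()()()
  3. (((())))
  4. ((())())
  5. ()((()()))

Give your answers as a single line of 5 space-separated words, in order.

String 1 '()(()())()()': depth seq [1 0 1 2 1 2 1 0 1 0 1 0]
  -> pairs=6 depth=2 groups=4 -> no
String 2 '(())()()()()': depth seq [1 2 1 0 1 0 1 0 1 0 1 0]
  -> pairs=6 depth=2 groups=5 -> no
String 3 '(((())))': depth seq [1 2 3 4 3 2 1 0]
  -> pairs=4 depth=4 groups=1 -> yes
String 4 '((())())': depth seq [1 2 3 2 1 2 1 0]
  -> pairs=4 depth=3 groups=1 -> no
String 5 '()((()()))': depth seq [1 0 1 2 3 2 3 2 1 0]
  -> pairs=5 depth=3 groups=2 -> no

Answer: no no yes no no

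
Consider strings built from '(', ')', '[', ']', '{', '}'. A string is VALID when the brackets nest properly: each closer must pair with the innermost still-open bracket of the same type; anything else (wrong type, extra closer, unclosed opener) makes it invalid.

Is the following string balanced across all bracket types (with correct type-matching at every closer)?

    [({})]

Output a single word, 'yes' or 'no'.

pos 0: push '['; stack = [
pos 1: push '('; stack = [(
pos 2: push '{'; stack = [({
pos 3: '}' matches '{'; pop; stack = [(
pos 4: ')' matches '('; pop; stack = [
pos 5: ']' matches '['; pop; stack = (empty)
end: stack empty → VALID
Verdict: properly nested → yes

Answer: yes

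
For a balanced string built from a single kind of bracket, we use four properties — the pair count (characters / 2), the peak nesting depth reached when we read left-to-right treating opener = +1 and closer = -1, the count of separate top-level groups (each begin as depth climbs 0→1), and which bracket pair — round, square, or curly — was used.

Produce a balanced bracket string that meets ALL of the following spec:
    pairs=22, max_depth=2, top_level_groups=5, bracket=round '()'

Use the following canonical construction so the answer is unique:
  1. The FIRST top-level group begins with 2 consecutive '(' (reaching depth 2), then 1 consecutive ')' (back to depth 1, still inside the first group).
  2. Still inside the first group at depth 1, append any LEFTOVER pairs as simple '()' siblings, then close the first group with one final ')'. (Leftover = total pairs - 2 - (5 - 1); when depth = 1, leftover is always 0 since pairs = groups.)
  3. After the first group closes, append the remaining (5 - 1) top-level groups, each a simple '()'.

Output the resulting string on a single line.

Spec: pairs=22 depth=2 groups=5
Leftover pairs = 22 - 2 - (5-1) = 16
First group: deep chain of depth 2 + 16 sibling pairs
Remaining 4 groups: simple '()' each

Answer: (()()()()()()()()()()()()()()()()())()()()()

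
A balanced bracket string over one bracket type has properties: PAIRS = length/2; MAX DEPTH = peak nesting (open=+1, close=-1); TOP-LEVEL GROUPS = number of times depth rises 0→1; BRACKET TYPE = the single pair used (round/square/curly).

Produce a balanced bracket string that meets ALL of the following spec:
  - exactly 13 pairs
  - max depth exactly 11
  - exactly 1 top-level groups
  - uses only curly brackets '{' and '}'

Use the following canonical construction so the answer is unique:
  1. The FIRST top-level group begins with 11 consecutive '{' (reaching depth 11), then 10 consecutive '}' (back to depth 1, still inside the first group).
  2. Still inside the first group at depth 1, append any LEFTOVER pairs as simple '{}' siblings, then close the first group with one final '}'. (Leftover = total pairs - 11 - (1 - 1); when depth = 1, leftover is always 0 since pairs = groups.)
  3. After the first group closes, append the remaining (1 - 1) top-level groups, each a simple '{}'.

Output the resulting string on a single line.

Answer: {{{{{{{{{{{}}}}}}}}}}{}{}}

Derivation:
Spec: pairs=13 depth=11 groups=1
Leftover pairs = 13 - 11 - (1-1) = 2
First group: deep chain of depth 11 + 2 sibling pairs
Remaining 0 groups: simple '{}' each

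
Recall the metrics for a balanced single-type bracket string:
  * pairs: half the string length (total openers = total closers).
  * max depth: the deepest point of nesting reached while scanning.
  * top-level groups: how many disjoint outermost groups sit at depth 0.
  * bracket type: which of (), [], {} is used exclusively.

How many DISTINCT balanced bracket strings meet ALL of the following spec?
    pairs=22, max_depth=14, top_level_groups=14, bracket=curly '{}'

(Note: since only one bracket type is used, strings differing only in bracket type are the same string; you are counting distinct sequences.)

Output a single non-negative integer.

Spec: pairs=22 depth=14 groups=14
Count(depth <= 14) = 2731365
Count(depth <= 13) = 2731365
Count(depth == 14) = 2731365 - 2731365 = 0

Answer: 0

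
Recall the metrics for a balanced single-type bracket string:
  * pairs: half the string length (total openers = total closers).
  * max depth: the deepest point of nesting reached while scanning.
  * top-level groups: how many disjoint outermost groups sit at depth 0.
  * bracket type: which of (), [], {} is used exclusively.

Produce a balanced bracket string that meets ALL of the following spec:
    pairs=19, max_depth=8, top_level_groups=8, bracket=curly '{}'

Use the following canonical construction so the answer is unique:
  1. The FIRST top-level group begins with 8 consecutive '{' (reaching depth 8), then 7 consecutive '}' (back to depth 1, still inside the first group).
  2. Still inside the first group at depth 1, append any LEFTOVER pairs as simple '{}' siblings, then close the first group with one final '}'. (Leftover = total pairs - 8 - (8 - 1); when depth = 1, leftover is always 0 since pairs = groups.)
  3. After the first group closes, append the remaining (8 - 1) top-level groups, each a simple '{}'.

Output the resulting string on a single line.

Answer: {{{{{{{{}}}}}}}{}{}{}{}}{}{}{}{}{}{}{}

Derivation:
Spec: pairs=19 depth=8 groups=8
Leftover pairs = 19 - 8 - (8-1) = 4
First group: deep chain of depth 8 + 4 sibling pairs
Remaining 7 groups: simple '{}' each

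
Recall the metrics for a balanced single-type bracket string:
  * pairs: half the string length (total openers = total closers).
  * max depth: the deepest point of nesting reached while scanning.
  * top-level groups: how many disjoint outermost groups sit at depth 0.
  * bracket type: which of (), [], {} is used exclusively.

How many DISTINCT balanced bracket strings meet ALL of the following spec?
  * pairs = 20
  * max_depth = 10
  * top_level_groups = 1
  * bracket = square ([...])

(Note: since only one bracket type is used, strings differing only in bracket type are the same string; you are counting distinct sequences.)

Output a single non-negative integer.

Spec: pairs=20 depth=10 groups=1
Count(depth <= 10) = 1689438278
Count(depth <= 9) = 1571649221
Count(depth == 10) = 1689438278 - 1571649221 = 117789057

Answer: 117789057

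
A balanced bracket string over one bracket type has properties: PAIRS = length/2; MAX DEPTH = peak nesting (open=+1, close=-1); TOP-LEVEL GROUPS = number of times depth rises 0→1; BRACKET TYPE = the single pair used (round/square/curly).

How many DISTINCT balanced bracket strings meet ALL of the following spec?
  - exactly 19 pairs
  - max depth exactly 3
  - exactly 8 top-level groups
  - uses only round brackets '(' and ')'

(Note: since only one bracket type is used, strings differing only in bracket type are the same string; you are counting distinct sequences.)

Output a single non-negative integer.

Answer: 2846320

Derivation:
Spec: pairs=19 depth=3 groups=8
Count(depth <= 3) = 2878144
Count(depth <= 2) = 31824
Count(depth == 3) = 2878144 - 31824 = 2846320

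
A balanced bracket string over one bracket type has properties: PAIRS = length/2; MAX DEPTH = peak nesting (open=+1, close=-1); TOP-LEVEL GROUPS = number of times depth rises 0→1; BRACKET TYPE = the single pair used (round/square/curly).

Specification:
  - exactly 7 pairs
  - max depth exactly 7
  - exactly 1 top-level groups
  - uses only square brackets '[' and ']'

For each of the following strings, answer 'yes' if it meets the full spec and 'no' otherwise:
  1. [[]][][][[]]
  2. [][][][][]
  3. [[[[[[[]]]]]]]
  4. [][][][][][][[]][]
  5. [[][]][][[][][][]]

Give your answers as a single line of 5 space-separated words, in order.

Answer: no no yes no no

Derivation:
String 1 '[[]][][][[]]': depth seq [1 2 1 0 1 0 1 0 1 2 1 0]
  -> pairs=6 depth=2 groups=4 -> no
String 2 '[][][][][]': depth seq [1 0 1 0 1 0 1 0 1 0]
  -> pairs=5 depth=1 groups=5 -> no
String 3 '[[[[[[[]]]]]]]': depth seq [1 2 3 4 5 6 7 6 5 4 3 2 1 0]
  -> pairs=7 depth=7 groups=1 -> yes
String 4 '[][][][][][][[]][]': depth seq [1 0 1 0 1 0 1 0 1 0 1 0 1 2 1 0 1 0]
  -> pairs=9 depth=2 groups=8 -> no
String 5 '[[][]][][[][][][]]': depth seq [1 2 1 2 1 0 1 0 1 2 1 2 1 2 1 2 1 0]
  -> pairs=9 depth=2 groups=3 -> no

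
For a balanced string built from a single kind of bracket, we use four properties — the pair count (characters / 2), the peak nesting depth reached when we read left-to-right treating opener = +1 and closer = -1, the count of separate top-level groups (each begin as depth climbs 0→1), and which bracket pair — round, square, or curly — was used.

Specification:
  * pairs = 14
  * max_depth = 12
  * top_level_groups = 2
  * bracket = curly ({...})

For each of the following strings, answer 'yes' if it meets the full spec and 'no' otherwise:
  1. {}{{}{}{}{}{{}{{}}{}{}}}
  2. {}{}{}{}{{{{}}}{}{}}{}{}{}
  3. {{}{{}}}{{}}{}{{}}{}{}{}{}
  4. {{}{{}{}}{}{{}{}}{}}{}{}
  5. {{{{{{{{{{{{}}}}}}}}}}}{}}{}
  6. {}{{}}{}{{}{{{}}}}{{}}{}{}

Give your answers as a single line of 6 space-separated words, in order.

Answer: no no no no yes no

Derivation:
String 1 '{}{{}{}{}{}{{}{{}}{}{}}}': depth seq [1 0 1 2 1 2 1 2 1 2 1 2 3 2 3 4 3 2 3 2 3 2 1 0]
  -> pairs=12 depth=4 groups=2 -> no
String 2 '{}{}{}{}{{{{}}}{}{}}{}{}{}': depth seq [1 0 1 0 1 0 1 0 1 2 3 4 3 2 1 2 1 2 1 0 1 0 1 0 1 0]
  -> pairs=13 depth=4 groups=8 -> no
String 3 '{{}{{}}}{{}}{}{{}}{}{}{}{}': depth seq [1 2 1 2 3 2 1 0 1 2 1 0 1 0 1 2 1 0 1 0 1 0 1 0 1 0]
  -> pairs=13 depth=3 groups=8 -> no
String 4 '{{}{{}{}}{}{{}{}}{}}{}{}': depth seq [1 2 1 2 3 2 3 2 1 2 1 2 3 2 3 2 1 2 1 0 1 0 1 0]
  -> pairs=12 depth=3 groups=3 -> no
String 5 '{{{{{{{{{{{{}}}}}}}}}}}{}}{}': depth seq [1 2 3 4 5 6 7 8 9 10 11 12 11 10 9 8 7 6 5 4 3 2 1 2 1 0 1 0]
  -> pairs=14 depth=12 groups=2 -> yes
String 6 '{}{{}}{}{{}{{{}}}}{{}}{}{}': depth seq [1 0 1 2 1 0 1 0 1 2 1 2 3 4 3 2 1 0 1 2 1 0 1 0 1 0]
  -> pairs=13 depth=4 groups=7 -> no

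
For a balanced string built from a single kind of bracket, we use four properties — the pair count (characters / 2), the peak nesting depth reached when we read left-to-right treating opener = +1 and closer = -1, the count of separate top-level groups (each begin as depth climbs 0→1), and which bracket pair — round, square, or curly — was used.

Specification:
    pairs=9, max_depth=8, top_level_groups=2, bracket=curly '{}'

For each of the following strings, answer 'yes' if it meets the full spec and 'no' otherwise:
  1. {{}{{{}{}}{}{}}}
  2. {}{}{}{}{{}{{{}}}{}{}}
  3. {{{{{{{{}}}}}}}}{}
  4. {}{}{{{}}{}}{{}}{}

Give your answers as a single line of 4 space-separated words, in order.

String 1 '{{}{{{}{}}{}{}}}': depth seq [1 2 1 2 3 4 3 4 3 2 3 2 3 2 1 0]
  -> pairs=8 depth=4 groups=1 -> no
String 2 '{}{}{}{}{{}{{{}}}{}{}}': depth seq [1 0 1 0 1 0 1 0 1 2 1 2 3 4 3 2 1 2 1 2 1 0]
  -> pairs=11 depth=4 groups=5 -> no
String 3 '{{{{{{{{}}}}}}}}{}': depth seq [1 2 3 4 5 6 7 8 7 6 5 4 3 2 1 0 1 0]
  -> pairs=9 depth=8 groups=2 -> yes
String 4 '{}{}{{{}}{}}{{}}{}': depth seq [1 0 1 0 1 2 3 2 1 2 1 0 1 2 1 0 1 0]
  -> pairs=9 depth=3 groups=5 -> no

Answer: no no yes no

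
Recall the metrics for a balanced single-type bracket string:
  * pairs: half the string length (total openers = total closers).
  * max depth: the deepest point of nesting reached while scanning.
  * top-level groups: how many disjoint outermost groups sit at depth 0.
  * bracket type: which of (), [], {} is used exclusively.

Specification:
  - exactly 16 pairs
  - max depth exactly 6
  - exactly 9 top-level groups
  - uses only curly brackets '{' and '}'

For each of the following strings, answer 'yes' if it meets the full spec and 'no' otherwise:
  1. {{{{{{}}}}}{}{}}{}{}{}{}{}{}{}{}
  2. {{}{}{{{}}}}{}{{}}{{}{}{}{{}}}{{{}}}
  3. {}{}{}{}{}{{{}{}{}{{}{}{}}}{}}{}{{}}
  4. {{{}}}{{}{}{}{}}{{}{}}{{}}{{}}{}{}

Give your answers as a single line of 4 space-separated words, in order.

Answer: yes no no no

Derivation:
String 1 '{{{{{{}}}}}{}{}}{}{}{}{}{}{}{}{}': depth seq [1 2 3 4 5 6 5 4 3 2 1 2 1 2 1 0 1 0 1 0 1 0 1 0 1 0 1 0 1 0 1 0]
  -> pairs=16 depth=6 groups=9 -> yes
String 2 '{{}{}{{{}}}}{}{{}}{{}{}{}{{}}}{{{}}}': depth seq [1 2 1 2 1 2 3 4 3 2 1 0 1 0 1 2 1 0 1 2 1 2 1 2 1 2 3 2 1 0 1 2 3 2 1 0]
  -> pairs=18 depth=4 groups=5 -> no
String 3 '{}{}{}{}{}{{{}{}{}{{}{}{}}}{}}{}{{}}': depth seq [1 0 1 0 1 0 1 0 1 0 1 2 3 2 3 2 3 2 3 4 3 4 3 4 3 2 1 2 1 0 1 0 1 2 1 0]
  -> pairs=18 depth=4 groups=8 -> no
String 4 '{{{}}}{{}{}{}{}}{{}{}}{{}}{{}}{}{}': depth seq [1 2 3 2 1 0 1 2 1 2 1 2 1 2 1 0 1 2 1 2 1 0 1 2 1 0 1 2 1 0 1 0 1 0]
  -> pairs=17 depth=3 groups=7 -> no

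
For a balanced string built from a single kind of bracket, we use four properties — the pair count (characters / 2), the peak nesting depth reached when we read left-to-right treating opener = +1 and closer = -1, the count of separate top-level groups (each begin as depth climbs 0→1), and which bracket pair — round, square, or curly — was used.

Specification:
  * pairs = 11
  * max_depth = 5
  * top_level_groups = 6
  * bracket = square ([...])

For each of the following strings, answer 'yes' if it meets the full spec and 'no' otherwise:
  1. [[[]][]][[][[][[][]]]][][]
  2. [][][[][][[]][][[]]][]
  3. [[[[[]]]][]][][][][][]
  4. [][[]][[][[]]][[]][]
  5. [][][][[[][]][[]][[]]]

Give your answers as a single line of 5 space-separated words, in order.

Answer: no no yes no no

Derivation:
String 1 '[[[]][]][[][[][[][]]]][][]': depth seq [1 2 3 2 1 2 1 0 1 2 1 2 3 2 3 4 3 4 3 2 1 0 1 0 1 0]
  -> pairs=13 depth=4 groups=4 -> no
String 2 '[][][[][][[]][][[]]][]': depth seq [1 0 1 0 1 2 1 2 1 2 3 2 1 2 1 2 3 2 1 0 1 0]
  -> pairs=11 depth=3 groups=4 -> no
String 3 '[[[[[]]]][]][][][][][]': depth seq [1 2 3 4 5 4 3 2 1 2 1 0 1 0 1 0 1 0 1 0 1 0]
  -> pairs=11 depth=5 groups=6 -> yes
String 4 '[][[]][[][[]]][[]][]': depth seq [1 0 1 2 1 0 1 2 1 2 3 2 1 0 1 2 1 0 1 0]
  -> pairs=10 depth=3 groups=5 -> no
String 5 '[][][][[[][]][[]][[]]]': depth seq [1 0 1 0 1 0 1 2 3 2 3 2 1 2 3 2 1 2 3 2 1 0]
  -> pairs=11 depth=3 groups=4 -> no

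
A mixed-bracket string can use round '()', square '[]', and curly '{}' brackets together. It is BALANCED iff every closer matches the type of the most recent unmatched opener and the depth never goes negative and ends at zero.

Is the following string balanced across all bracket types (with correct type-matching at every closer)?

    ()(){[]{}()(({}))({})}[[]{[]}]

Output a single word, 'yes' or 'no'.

Answer: yes

Derivation:
pos 0: push '('; stack = (
pos 1: ')' matches '('; pop; stack = (empty)
pos 2: push '('; stack = (
pos 3: ')' matches '('; pop; stack = (empty)
pos 4: push '{'; stack = {
pos 5: push '['; stack = {[
pos 6: ']' matches '['; pop; stack = {
pos 7: push '{'; stack = {{
pos 8: '}' matches '{'; pop; stack = {
pos 9: push '('; stack = {(
pos 10: ')' matches '('; pop; stack = {
pos 11: push '('; stack = {(
pos 12: push '('; stack = {((
pos 13: push '{'; stack = {(({
pos 14: '}' matches '{'; pop; stack = {((
pos 15: ')' matches '('; pop; stack = {(
pos 16: ')' matches '('; pop; stack = {
pos 17: push '('; stack = {(
pos 18: push '{'; stack = {({
pos 19: '}' matches '{'; pop; stack = {(
pos 20: ')' matches '('; pop; stack = {
pos 21: '}' matches '{'; pop; stack = (empty)
pos 22: push '['; stack = [
pos 23: push '['; stack = [[
pos 24: ']' matches '['; pop; stack = [
pos 25: push '{'; stack = [{
pos 26: push '['; stack = [{[
pos 27: ']' matches '['; pop; stack = [{
pos 28: '}' matches '{'; pop; stack = [
pos 29: ']' matches '['; pop; stack = (empty)
end: stack empty → VALID
Verdict: properly nested → yes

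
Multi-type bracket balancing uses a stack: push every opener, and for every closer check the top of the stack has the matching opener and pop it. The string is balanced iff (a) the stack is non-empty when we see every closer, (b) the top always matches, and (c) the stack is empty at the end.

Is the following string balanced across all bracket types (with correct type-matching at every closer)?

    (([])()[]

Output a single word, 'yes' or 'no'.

Answer: no

Derivation:
pos 0: push '('; stack = (
pos 1: push '('; stack = ((
pos 2: push '['; stack = (([
pos 3: ']' matches '['; pop; stack = ((
pos 4: ')' matches '('; pop; stack = (
pos 5: push '('; stack = ((
pos 6: ')' matches '('; pop; stack = (
pos 7: push '['; stack = ([
pos 8: ']' matches '['; pop; stack = (
end: stack still non-empty (() → INVALID
Verdict: unclosed openers at end: ( → no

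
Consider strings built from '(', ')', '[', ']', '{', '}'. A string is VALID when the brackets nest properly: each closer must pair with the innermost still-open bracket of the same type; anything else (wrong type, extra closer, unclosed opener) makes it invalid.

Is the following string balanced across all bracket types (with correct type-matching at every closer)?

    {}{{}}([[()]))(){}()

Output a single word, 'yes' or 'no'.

Answer: no

Derivation:
pos 0: push '{'; stack = {
pos 1: '}' matches '{'; pop; stack = (empty)
pos 2: push '{'; stack = {
pos 3: push '{'; stack = {{
pos 4: '}' matches '{'; pop; stack = {
pos 5: '}' matches '{'; pop; stack = (empty)
pos 6: push '('; stack = (
pos 7: push '['; stack = ([
pos 8: push '['; stack = ([[
pos 9: push '('; stack = ([[(
pos 10: ')' matches '('; pop; stack = ([[
pos 11: ']' matches '['; pop; stack = ([
pos 12: saw closer ')' but top of stack is '[' (expected ']') → INVALID
Verdict: type mismatch at position 12: ')' closes '[' → no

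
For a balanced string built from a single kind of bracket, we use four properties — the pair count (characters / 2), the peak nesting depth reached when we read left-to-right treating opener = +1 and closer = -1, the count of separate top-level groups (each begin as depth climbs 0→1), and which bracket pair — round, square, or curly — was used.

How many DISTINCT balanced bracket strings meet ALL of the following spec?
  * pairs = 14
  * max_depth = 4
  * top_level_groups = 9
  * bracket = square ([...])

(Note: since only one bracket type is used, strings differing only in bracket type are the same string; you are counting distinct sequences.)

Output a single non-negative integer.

Answer: 918

Derivation:
Spec: pairs=14 depth=4 groups=9
Count(depth <= 4) = 5364
Count(depth <= 3) = 4446
Count(depth == 4) = 5364 - 4446 = 918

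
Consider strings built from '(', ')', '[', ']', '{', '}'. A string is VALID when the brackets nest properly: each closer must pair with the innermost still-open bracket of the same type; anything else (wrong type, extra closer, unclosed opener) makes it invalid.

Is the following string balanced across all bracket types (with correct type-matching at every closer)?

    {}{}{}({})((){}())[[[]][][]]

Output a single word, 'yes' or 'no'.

pos 0: push '{'; stack = {
pos 1: '}' matches '{'; pop; stack = (empty)
pos 2: push '{'; stack = {
pos 3: '}' matches '{'; pop; stack = (empty)
pos 4: push '{'; stack = {
pos 5: '}' matches '{'; pop; stack = (empty)
pos 6: push '('; stack = (
pos 7: push '{'; stack = ({
pos 8: '}' matches '{'; pop; stack = (
pos 9: ')' matches '('; pop; stack = (empty)
pos 10: push '('; stack = (
pos 11: push '('; stack = ((
pos 12: ')' matches '('; pop; stack = (
pos 13: push '{'; stack = ({
pos 14: '}' matches '{'; pop; stack = (
pos 15: push '('; stack = ((
pos 16: ')' matches '('; pop; stack = (
pos 17: ')' matches '('; pop; stack = (empty)
pos 18: push '['; stack = [
pos 19: push '['; stack = [[
pos 20: push '['; stack = [[[
pos 21: ']' matches '['; pop; stack = [[
pos 22: ']' matches '['; pop; stack = [
pos 23: push '['; stack = [[
pos 24: ']' matches '['; pop; stack = [
pos 25: push '['; stack = [[
pos 26: ']' matches '['; pop; stack = [
pos 27: ']' matches '['; pop; stack = (empty)
end: stack empty → VALID
Verdict: properly nested → yes

Answer: yes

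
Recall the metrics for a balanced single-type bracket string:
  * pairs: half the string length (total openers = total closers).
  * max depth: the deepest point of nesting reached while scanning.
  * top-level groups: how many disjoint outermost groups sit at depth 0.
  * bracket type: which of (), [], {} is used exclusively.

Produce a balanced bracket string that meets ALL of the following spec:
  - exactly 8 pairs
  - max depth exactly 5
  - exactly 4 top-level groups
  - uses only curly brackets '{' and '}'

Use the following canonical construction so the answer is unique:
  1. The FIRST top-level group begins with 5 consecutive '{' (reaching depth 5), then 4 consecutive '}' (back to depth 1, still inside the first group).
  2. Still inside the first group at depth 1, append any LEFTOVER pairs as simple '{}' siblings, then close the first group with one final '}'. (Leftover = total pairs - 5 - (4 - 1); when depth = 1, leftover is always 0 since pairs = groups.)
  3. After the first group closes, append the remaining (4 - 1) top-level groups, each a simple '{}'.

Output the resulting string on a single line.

Spec: pairs=8 depth=5 groups=4
Leftover pairs = 8 - 5 - (4-1) = 0
First group: deep chain of depth 5 + 0 sibling pairs
Remaining 3 groups: simple '{}' each

Answer: {{{{{}}}}}{}{}{}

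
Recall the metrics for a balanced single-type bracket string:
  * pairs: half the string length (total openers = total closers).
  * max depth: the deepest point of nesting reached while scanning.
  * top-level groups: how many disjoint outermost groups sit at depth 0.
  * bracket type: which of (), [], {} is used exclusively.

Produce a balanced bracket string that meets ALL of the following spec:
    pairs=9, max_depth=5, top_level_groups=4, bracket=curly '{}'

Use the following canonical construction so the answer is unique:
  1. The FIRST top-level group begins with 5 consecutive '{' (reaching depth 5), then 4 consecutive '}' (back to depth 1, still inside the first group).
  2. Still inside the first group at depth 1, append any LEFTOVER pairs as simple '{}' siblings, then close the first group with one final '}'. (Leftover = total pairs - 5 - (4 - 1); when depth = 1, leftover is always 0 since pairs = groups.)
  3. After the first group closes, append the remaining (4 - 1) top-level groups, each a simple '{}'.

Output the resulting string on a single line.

Answer: {{{{{}}}}{}}{}{}{}

Derivation:
Spec: pairs=9 depth=5 groups=4
Leftover pairs = 9 - 5 - (4-1) = 1
First group: deep chain of depth 5 + 1 sibling pairs
Remaining 3 groups: simple '{}' each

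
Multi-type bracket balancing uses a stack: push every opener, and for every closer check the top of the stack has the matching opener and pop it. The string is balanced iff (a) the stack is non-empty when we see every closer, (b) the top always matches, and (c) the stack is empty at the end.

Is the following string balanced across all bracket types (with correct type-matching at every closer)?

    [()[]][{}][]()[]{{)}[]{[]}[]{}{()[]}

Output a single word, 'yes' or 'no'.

Answer: no

Derivation:
pos 0: push '['; stack = [
pos 1: push '('; stack = [(
pos 2: ')' matches '('; pop; stack = [
pos 3: push '['; stack = [[
pos 4: ']' matches '['; pop; stack = [
pos 5: ']' matches '['; pop; stack = (empty)
pos 6: push '['; stack = [
pos 7: push '{'; stack = [{
pos 8: '}' matches '{'; pop; stack = [
pos 9: ']' matches '['; pop; stack = (empty)
pos 10: push '['; stack = [
pos 11: ']' matches '['; pop; stack = (empty)
pos 12: push '('; stack = (
pos 13: ')' matches '('; pop; stack = (empty)
pos 14: push '['; stack = [
pos 15: ']' matches '['; pop; stack = (empty)
pos 16: push '{'; stack = {
pos 17: push '{'; stack = {{
pos 18: saw closer ')' but top of stack is '{' (expected '}') → INVALID
Verdict: type mismatch at position 18: ')' closes '{' → no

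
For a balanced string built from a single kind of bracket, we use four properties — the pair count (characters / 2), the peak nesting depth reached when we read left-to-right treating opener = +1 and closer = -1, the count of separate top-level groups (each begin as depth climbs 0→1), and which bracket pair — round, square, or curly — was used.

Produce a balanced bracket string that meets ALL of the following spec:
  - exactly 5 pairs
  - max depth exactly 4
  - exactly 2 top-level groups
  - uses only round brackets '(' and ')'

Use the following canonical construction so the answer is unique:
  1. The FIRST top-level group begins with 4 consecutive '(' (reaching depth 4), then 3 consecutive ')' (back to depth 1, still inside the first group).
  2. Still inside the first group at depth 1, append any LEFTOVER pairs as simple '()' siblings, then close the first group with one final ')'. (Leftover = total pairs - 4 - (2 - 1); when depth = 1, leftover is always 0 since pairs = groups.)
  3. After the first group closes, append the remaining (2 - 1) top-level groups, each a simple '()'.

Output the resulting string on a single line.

Answer: (((())))()

Derivation:
Spec: pairs=5 depth=4 groups=2
Leftover pairs = 5 - 4 - (2-1) = 0
First group: deep chain of depth 4 + 0 sibling pairs
Remaining 1 groups: simple '()' each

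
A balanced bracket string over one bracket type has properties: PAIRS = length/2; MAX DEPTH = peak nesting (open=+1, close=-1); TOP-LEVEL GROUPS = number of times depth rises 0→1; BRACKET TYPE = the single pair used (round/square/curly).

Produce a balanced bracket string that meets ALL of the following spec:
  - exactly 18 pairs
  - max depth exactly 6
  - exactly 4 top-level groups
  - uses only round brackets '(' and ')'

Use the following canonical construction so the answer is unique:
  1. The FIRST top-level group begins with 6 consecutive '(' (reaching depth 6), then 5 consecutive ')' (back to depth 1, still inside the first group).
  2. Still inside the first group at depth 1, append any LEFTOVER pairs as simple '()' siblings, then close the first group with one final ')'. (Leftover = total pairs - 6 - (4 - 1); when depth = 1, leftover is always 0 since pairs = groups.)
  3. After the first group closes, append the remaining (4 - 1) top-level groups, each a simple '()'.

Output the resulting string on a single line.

Answer: (((((()))))()()()()()()()()())()()()

Derivation:
Spec: pairs=18 depth=6 groups=4
Leftover pairs = 18 - 6 - (4-1) = 9
First group: deep chain of depth 6 + 9 sibling pairs
Remaining 3 groups: simple '()' each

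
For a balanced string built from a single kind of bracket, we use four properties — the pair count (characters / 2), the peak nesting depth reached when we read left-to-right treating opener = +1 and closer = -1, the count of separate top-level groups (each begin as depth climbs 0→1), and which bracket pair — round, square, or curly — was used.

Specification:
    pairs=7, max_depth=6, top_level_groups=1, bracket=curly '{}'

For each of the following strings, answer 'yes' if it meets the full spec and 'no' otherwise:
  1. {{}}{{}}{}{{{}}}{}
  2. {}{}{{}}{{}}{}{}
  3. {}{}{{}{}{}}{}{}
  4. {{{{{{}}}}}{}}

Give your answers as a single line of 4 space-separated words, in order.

String 1 '{{}}{{}}{}{{{}}}{}': depth seq [1 2 1 0 1 2 1 0 1 0 1 2 3 2 1 0 1 0]
  -> pairs=9 depth=3 groups=5 -> no
String 2 '{}{}{{}}{{}}{}{}': depth seq [1 0 1 0 1 2 1 0 1 2 1 0 1 0 1 0]
  -> pairs=8 depth=2 groups=6 -> no
String 3 '{}{}{{}{}{}}{}{}': depth seq [1 0 1 0 1 2 1 2 1 2 1 0 1 0 1 0]
  -> pairs=8 depth=2 groups=5 -> no
String 4 '{{{{{{}}}}}{}}': depth seq [1 2 3 4 5 6 5 4 3 2 1 2 1 0]
  -> pairs=7 depth=6 groups=1 -> yes

Answer: no no no yes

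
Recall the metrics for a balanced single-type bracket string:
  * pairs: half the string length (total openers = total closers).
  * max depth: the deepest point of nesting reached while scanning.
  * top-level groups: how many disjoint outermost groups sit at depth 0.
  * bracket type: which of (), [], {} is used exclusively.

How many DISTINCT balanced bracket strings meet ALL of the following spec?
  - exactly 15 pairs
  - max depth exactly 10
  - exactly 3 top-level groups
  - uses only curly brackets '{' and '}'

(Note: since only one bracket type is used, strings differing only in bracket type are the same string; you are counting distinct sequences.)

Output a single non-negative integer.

Spec: pairs=15 depth=10 groups=3
Count(depth <= 10) = 1930718
Count(depth <= 9) = 1925612
Count(depth == 10) = 1930718 - 1925612 = 5106

Answer: 5106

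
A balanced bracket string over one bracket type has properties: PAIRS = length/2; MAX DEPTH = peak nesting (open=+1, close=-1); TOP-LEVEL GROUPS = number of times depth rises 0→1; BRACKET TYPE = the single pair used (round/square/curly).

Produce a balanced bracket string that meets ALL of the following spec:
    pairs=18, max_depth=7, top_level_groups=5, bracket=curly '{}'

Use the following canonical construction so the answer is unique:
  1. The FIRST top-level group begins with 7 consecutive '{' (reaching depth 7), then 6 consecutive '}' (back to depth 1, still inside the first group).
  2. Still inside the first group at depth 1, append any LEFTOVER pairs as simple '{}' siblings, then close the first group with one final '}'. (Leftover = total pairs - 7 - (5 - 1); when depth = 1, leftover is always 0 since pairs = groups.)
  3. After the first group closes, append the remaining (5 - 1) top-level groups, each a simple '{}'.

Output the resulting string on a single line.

Spec: pairs=18 depth=7 groups=5
Leftover pairs = 18 - 7 - (5-1) = 7
First group: deep chain of depth 7 + 7 sibling pairs
Remaining 4 groups: simple '{}' each

Answer: {{{{{{{}}}}}}{}{}{}{}{}{}{}}{}{}{}{}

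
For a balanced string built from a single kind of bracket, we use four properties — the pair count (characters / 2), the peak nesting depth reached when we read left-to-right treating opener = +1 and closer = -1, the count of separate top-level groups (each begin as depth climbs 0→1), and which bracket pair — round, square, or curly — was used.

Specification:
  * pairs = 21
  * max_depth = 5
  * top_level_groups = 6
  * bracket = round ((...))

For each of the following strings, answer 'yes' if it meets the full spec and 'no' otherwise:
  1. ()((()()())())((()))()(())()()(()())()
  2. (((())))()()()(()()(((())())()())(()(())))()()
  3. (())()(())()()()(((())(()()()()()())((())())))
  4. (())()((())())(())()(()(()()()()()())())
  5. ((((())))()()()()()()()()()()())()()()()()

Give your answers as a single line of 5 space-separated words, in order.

String 1 '()((()()())())((()))()(())()()(()())()': depth seq [1 0 1 2 3 2 3 2 3 2 1 2 1 0 1 2 3 2 1 0 1 0 1 2 1 0 1 0 1 0 1 2 1 2 1 0 1 0]
  -> pairs=19 depth=3 groups=9 -> no
String 2 '(((())))()()()(()()(((())())()())(()(())))()()': depth seq [1 2 3 4 3 2 1 0 1 0 1 0 1 0 1 2 1 2 1 2 3 4 5 4 3 4 3 2 3 2 3 2 1 2 3 2 3 4 3 2 1 0 1 0 1 0]
  -> pairs=23 depth=5 groups=7 -> no
String 3 '(())()(())()()()(((())(()()()()()())((())())))': depth seq [1 2 1 0 1 0 1 2 1 0 1 0 1 0 1 0 1 2 3 4 3 2 3 4 3 4 3 4 3 4 3 4 3 4 3 2 3 4 5 4 3 4 3 2 1 0]
  -> pairs=23 depth=5 groups=7 -> no
String 4 '(())()((())())(())()(()(()()()()()())())': depth seq [1 2 1 0 1 0 1 2 3 2 1 2 1 0 1 2 1 0 1 0 1 2 1 2 3 2 3 2 3 2 3 2 3 2 3 2 1 2 1 0]
  -> pairs=20 depth=3 groups=6 -> no
String 5 '((((())))()()()()()()()()()()())()()()()()': depth seq [1 2 3 4 5 4 3 2 1 2 1 2 1 2 1 2 1 2 1 2 1 2 1 2 1 2 1 2 1 2 1 0 1 0 1 0 1 0 1 0 1 0]
  -> pairs=21 depth=5 groups=6 -> yes

Answer: no no no no yes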